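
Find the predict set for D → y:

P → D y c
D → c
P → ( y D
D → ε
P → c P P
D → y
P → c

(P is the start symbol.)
PREDICT(D → y) = (FIRST(RHS) \ {ε}) ∪ (FOLLOW(D) if ε ∈ FIRST(RHS), i.e. RHS ⇒* ε)
FIRST(y) = { 'y' }
ε ∉ FIRST(y), so FOLLOW(D) is not added.
PREDICT(D → y) = { 'y' }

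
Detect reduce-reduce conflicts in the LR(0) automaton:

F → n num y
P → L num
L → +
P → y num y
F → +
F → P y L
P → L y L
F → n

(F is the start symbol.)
A reduce-reduce conflict occurs when an LR(0) state has two complete items [A → α .] and [B → β .] — both call for a reduction, and with no lookahead the parser cannot choose between them.

Augment with F' → F and build the canonical LR(0) collection (I0 = CLOSURE({[F' → . F]}), then GOTO on every symbol after a dot until no new states appear). It has 17 states:
  I0: { [F → . +], [F → . P y L], [F → . n num y], [F → . n], [F' → . F], [L → . +], [P → . L num], [P → . L y L], [P → . y num y] }  — shift
  I1: { [F → + .], [L → + .] }  — 2 reduces
  I2: { [F' → F .] }  — accept
  I3: { [P → L . num], [P → L . y L] }  — shift
  I4: { [F → P . y L] }  — shift
  I5: { [F → n . num y], [F → n .] }  — shift, reduce
  I6: { [P → y . num y] }  — shift
  I7: { [P → y num . y] }  — shift
  I8: { [P → y num y .] }  — reduce
  I9: { [F → n num . y] }  — shift
  I10: { [F → n num y .] }  — reduce
  I11: { [F → P y . L], [L → . +] }  — shift
  I12: { [L → + .] }  — reduce
  I13: { [F → P y L .] }  — reduce
  I14: { [P → L num .] }  — reduce
  I15: { [L → . +], [P → L y . L] }  — shift
  I16: { [P → L y L .] }  — reduce

I1 contains complete items [F → + .], [L → + .] — reduce-reduce conflict.

Answer: Yes — I1: [F → + .] vs [L → + .]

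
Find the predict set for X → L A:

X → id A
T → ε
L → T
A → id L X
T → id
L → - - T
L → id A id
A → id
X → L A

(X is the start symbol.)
PREDICT(X → L A) = (FIRST(RHS) \ {ε}) ∪ (FOLLOW(X) if ε ∈ FIRST(RHS), i.e. RHS ⇒* ε)
FIRST(L) = { '-', 'id', ε }
FIRST(A) = { 'id' }
FIRST(L A) = { '-', 'id' }
ε ∉ FIRST(L A), so FOLLOW(X) is not added.
PREDICT(X → L A) = { '-', 'id' }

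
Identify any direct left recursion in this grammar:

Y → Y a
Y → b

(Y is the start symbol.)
Yes, Y is left-recursive

Y → Y a: LEFT RECURSIVE (starts with Y)
Y → b: starts with b

The grammar has direct left recursion on: Y.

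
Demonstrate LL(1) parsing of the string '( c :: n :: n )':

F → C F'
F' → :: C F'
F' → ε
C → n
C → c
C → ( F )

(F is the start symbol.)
Stack is shown with the top on the left.

Stack           Input              Action
-----------------------------------------
F $             ( c :: n :: n ) $  output F → C F'
C F' $          ( c :: n :: n ) $  output C → ( F )
( F ) F' $      ( c :: n :: n ) $  match '('
F ) F' $        c :: n :: n ) $    output F → C F'
C F' ) F' $     c :: n :: n ) $    output C → c
c F' ) F' $     c :: n :: n ) $    match 'c'
F' ) F' $       :: n :: n ) $      output F' → :: C F'
:: C F' ) F' $  :: n :: n ) $      match '::'
C F' ) F' $     n :: n ) $         output C → n
n F' ) F' $     n :: n ) $         match 'n'
F' ) F' $       :: n ) $           output F' → :: C F'
:: C F' ) F' $  :: n ) $           match '::'
C F' ) F' $     n ) $              output C → n
n F' ) F' $     n ) $              match 'n'
F' ) F' $       ) $                output F' → ε
) F' $          ) $                match ')'
F' $            $                  output F' → ε
$               $                  accept

The string is accepted.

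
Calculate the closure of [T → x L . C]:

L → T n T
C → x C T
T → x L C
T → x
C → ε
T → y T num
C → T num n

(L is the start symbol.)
{ [C → . T num n], [C → . x C T], [C → .], [T → . x L C], [T → . x], [T → . y T num], [T → x L . C] }

To compute CLOSURE, for each item [A → α.Bβ] where B is a non-terminal, add [B → .γ] for all productions B → γ; repeat for the newly added items until nothing changes.

Start with: [T → x L . C]
  [T → x L . C] has the dot before C: add [C → . x C T], [C → .], [C → . T num n]
  [C → . T num n] has the dot before T: add [T → . x L C], [T → . x], [T → . y T num]
No further items can be added.

CLOSURE = { [C → . T num n], [C → . x C T], [C → .], [T → . x L C], [T → . x], [T → . y T num], [T → x L . C] }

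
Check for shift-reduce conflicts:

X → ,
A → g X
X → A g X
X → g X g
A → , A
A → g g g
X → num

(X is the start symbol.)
A shift-reduce conflict occurs when an LR(0) state has both:
  - a complete (reduce) item [A → α .] (dot at the end), and
  - a shift item [B → β . c γ] (dot before a terminal).

Augment with X' → X and build the canonical LR(0) collection (I0 = CLOSURE({[X' → . X]}), then GOTO on every symbol after a dot until no new states appear). It has 16 states:
  I0: { [A → . , A], [A → . g X], [A → . g g g], [X → . ,], [X → . A g X], [X → . g X g], [X → . num], [X' → . X] }  — shift
  I1: { [A → , . A], [A → . , A], [A → . g X], [A → . g g g], [X → , .] }  — shift, reduce
  I2: { [X → A . g X] }  — shift
  I3: { [X' → X .] }  — accept
  I4: { [A → . , A], [A → . g X], [A → . g g g], [A → g . X], [A → g . g g], [X → . ,], [X → . A g X], [X → . g X g], [X → . num], [X → g . X g] }  — shift
  I5: { [X → num .] }  — reduce
  I6: { [A → g X .], [X → g X . g] }  — shift, reduce
  I7: { [A → . , A], [A → . g X], [A → . g g g], [A → g . X], [A → g . g g], [A → g g . g], [X → . ,], [X → . A g X], [X → . g X g], [X → . num], [X → g . X g] }  — shift
  I8: { [A → . , A], [A → . g X], [A → . g g g], [A → g . X], [A → g . g g], [A → g g . g], [A → g g g .], [X → . ,], [X → . A g X], [X → . g X g], [X → . num], [X → g . X g] }  — shift, reduce
  I9: { [X → g X g .] }  — reduce
  I10: { [A → . , A], [A → . g X], [A → . g g g], [X → . ,], [X → . A g X], [X → . g X g], [X → . num], [X → A g . X] }  — shift
  I11: { [X → A g X .] }  — reduce
  I12: { [A → , . A], [A → . , A], [A → . g X], [A → . g g g] }  — shift
  I13: { [A → , A .] }  — reduce
  I14: { [A → . , A], [A → . g X], [A → . g g g], [A → g . X], [A → g . g g], [X → . ,], [X → . A g X], [X → . g X g], [X → . num] }  — shift
  I15: { [A → g X .] }  — reduce

I1 contains reduce item [X → , .] and shift items [A → . , A], [A → . g X], [A → . g g g] — shift-reduce conflict.
I6 contains reduce item [A → g X .] and shift item [X → g X . g] — shift-reduce conflict.
I8 contains reduce item [A → g g g .] and shift items [A → . , A], [A → . g X], [A → . g g g], [A → g . g g], [A → g g . g], [X → . ,], [X → . g X g], [X → . num] — shift-reduce conflict.

Answer: Yes — I1: [X → , .] vs [A → . , A]; I6: [A → g X .] vs [X → g X . g]; I8: [A → g g g .] vs [A → . , A]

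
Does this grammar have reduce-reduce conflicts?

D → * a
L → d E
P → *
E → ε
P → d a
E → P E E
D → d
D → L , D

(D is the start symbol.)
Augment with D' → D and build the canonical LR(0) collection (I0 = CLOSURE({[D' → . D]}), then GOTO on every symbol after a dot until no new states appear). It has 15 states:
  I0: { [D → . * a], [D → . L , D], [D → . d], [D' → . D], [L → . d E] }  — shift
  I1: { [D → * . a] }  — shift
  I2: { [D' → D .] }  — accept
  I3: { [D → L . , D] }  — shift
  I4: { [D → d .], [E → . P E E], [E → .], [L → d . E], [P → . *], [P → . d a] }  — shift, 2 reduces
  I5: { [P → * .] }  — reduce
  I6: { [L → d E .] }  — reduce
  I7: { [E → . P E E], [E → .], [E → P . E E], [P → . *], [P → . d a] }  — shift, reduce
  I8: { [P → d . a] }  — shift
  I9: { [P → d a .] }  — reduce
  I10: { [E → . P E E], [E → .], [E → P E . E], [P → . *], [P → . d a] }  — shift, reduce
  I11: { [E → P E E .] }  — reduce
  I12: { [D → . * a], [D → . L , D], [D → . d], [D → L , . D], [L → . d E] }  — shift
  I13: { [D → L , D .] }  — reduce
  I14: { [D → * a .] }  — reduce

I4 contains complete items [D → d .], [E → .] — reduce-reduce conflict.

Answer: Yes — I4: [D → d .] vs [E → .]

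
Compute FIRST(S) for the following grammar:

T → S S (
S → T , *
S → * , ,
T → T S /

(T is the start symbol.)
{ '*' }

FIRST sets of the other non-terminals involved (by the same procedure, iterated to a fixed point):
  FIRST(T) = { '*' }

From S → T , *:
  - T is a non-terminal: add FIRST(T) \ {ε} = { '*' }
    T is not nullable, so stop
From S → * , ,:
  - '*' is a terminal: add '*' and stop

Collecting: FIRST(S) = { '*' }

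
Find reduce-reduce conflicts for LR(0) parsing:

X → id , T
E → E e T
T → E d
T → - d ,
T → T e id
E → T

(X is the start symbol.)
A reduce-reduce conflict occurs when an LR(0) state has two complete items [A → α .] and [B → β .] — both call for a reduction, and with no lookahead the parser cannot choose between them.

Augment with X' → X and build the canonical LR(0) collection (I0 = CLOSURE({[X' → . X]}), then GOTO on every symbol after a dot until no new states appear). It has 14 states:
  I0: { [X → . id , T], [X' → . X] }  — shift
  I1: { [X' → X .] }  — accept
  I2: { [X → id . , T] }  — shift
  I3: { [E → . E e T], [E → . T], [T → . - d ,], [T → . E d], [T → . T e id], [X → id , . T] }  — shift
  I4: { [T → - . d ,] }  — shift
  I5: { [E → E . e T], [T → E . d] }  — shift
  I6: { [E → T .], [T → T . e id], [X → id , T .] }  — shift, 2 reduces
  I7: { [T → T e . id] }  — shift
  I8: { [T → T e id .] }  — reduce
  I9: { [T → E d .] }  — reduce
  I10: { [E → . E e T], [E → . T], [E → E e . T], [T → . - d ,], [T → . E d], [T → . T e id] }  — shift
  I11: { [E → E e T .], [E → T .], [T → T . e id] }  — shift, 2 reduces
  I12: { [T → - d . ,] }  — shift
  I13: { [T → - d , .] }  — reduce

I6 contains complete items [E → T .], [X → id , T .] — reduce-reduce conflict.
I11 contains complete items [E → E e T .], [E → T .] — reduce-reduce conflict.

Answer: Yes — I6: [E → T .] vs [X → id , T .]; I11: [E → E e T .] vs [E → T .]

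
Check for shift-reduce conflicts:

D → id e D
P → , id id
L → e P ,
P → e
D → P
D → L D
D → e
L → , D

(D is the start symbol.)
Yes — I5: [D → e .] vs [P → . , id id]

A shift-reduce conflict occurs when an LR(0) state has both:
  - a complete (reduce) item [A → α .] (dot at the end), and
  - a shift item [B → β . c γ] (dot before a terminal).

Augment with D' → D and build the canonical LR(0) collection (I0 = CLOSURE({[D' → . D]}), then GOTO on every symbol after a dot until no new states appear). It has 18 states:
  I0: { [D → . L D], [D → . P], [D → . e], [D → . id e D], [D' → . D], [L → . , D], [L → . e P ,], [P → . , id id], [P → . e] }  — shift
  I1: { [D → . L D], [D → . P], [D → . e], [D → . id e D], [L → , . D], [L → . , D], [L → . e P ,], [P → , . id id], [P → . , id id], [P → . e] }  — shift
  I2: { [D' → D .] }  — accept
  I3: { [D → . L D], [D → . P], [D → . e], [D → . id e D], [D → L . D], [L → . , D], [L → . e P ,], [P → . , id id], [P → . e] }  — shift
  I4: { [D → P .] }  — reduce
  I5: { [D → e .], [L → e . P ,], [P → . , id id], [P → . e], [P → e .] }  — shift, 2 reduces
  I6: { [D → id . e D] }  — shift
  I7: { [D → . L D], [D → . P], [D → . e], [D → . id e D], [D → id e . D], [L → . , D], [L → . e P ,], [P → . , id id], [P → . e] }  — shift
  I8: { [D → id e D .] }  — reduce
  I9: { [P → , . id id] }  — shift
  I10: { [L → e P . ,] }  — shift
  I11: { [P → e .] }  — reduce
  I12: { [L → e P , .] }  — reduce
  I13: { [P → , id . id] }  — shift
  I14: { [P → , id id .] }  — reduce
  I15: { [D → L D .] }  — reduce
  I16: { [L → , D .] }  — reduce
  I17: { [D → id . e D], [P → , id . id] }  — shift

I5 contains reduce items [D → e .], [P → e .] and shift items [P → . , id id], [P → . e] — shift-reduce conflict.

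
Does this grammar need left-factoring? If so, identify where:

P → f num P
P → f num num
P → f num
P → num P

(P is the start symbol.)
Yes, P has productions with common prefix 'f num'

Left-factoring is needed when two productions for the same non-terminal
share a common prefix on the right-hand side.

Productions for P:
  P → f num P
  P → f num num
  P → f num
  P → num P

Found common prefix 'f num' in productions for P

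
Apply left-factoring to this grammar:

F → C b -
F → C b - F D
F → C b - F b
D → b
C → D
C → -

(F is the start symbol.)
Left-factoring transforms A → αβ₁ | αβ₂ into A → αA' and A' → β₁ | β₂
(α is the longest common prefix among the alternatives). Repeat until
no nonterminal has two alternatives with a common prefix.

Round 1: F has alternatives sharing prefix 'C b -'. Introduce F': F → C b - F'
  Add: F' → ε
  Add: F' → F D
  Add: F' → F b

Round 2: F' has alternatives sharing prefix 'F'. Introduce F'': F' → F F''
  Add: F'' → D
  Add: F'' → b

No remaining common prefixes — done.

Resulting grammar:
F → C b - F'
F' → ε
F' → F F''
F'' → D
F'' → b
D → b
C → D
C → -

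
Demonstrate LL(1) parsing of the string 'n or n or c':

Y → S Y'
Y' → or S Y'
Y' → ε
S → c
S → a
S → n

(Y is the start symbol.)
LL(1) parsing maintains a stack (initially the start symbol over $) and the input. At each step: if the stack top is a terminal, match it against the current input token; if it is a non-terminal N, replace it with the RHS of M[N, lookahead] (the unique production whose predict set contains the lookahead).

Stack is shown with the top on the left.

Stack      Input          Action
--------------------------------
Y $        n or n or c $  output Y → S Y'
S Y' $     n or n or c $  output S → n
n Y' $     n or n or c $  match 'n'
Y' $       or n or c $    output Y' → or S Y'
or S Y' $  or n or c $    match 'or'
S Y' $     n or c $       output S → n
n Y' $     n or c $       match 'n'
Y' $       or c $         output Y' → or S Y'
or S Y' $  or c $         match 'or'
S Y' $     c $            output S → c
c Y' $     c $            match 'c'
Y' $       $              output Y' → ε
$          $              accept

The string is accepted.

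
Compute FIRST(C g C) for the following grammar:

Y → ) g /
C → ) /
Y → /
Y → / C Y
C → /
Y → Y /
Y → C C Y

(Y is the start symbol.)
{ ')', '/' }

FIRST sets of the non-terminals involved (from the grammar, by fixed-point iteration):
  FIRST(C) = { ')', '/' }

To compute FIRST(C g C), process the symbols left to right:
Symbol C is a non-terminal. Add FIRST(C) \ {ε} = { ')', '/' }
C is not nullable (ε ∉ FIRST(C)), so stop here.
FIRST(C g C) = { ')', '/' }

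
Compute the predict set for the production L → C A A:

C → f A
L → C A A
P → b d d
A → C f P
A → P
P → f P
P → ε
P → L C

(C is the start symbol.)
{ 'f' }

PREDICT(L → C A A) = (FIRST(RHS) \ {ε}) ∪ (FOLLOW(L) if ε ∈ FIRST(RHS), i.e. RHS ⇒* ε)
FIRST(C) = { 'f' }
FIRST(C A A) = { 'f' }
ε ∉ FIRST(C A A), so FOLLOW(L) is not added.
PREDICT(L → C A A) = { 'f' }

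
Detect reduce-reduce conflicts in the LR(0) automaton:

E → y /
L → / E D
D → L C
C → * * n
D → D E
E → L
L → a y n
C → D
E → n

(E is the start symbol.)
No reduce-reduce conflicts

Augment with E' → E and build the canonical LR(0) collection (I0 = CLOSURE({[E' → . E]}), then GOTO on every symbol after a dot until no new states appear). It has 19 states:
  I0: { [E → . L], [E → . n], [E → . y /], [E' → . E], [L → . / E D], [L → . a y n] }  — shift
  I1: { [E → . L], [E → . n], [E → . y /], [L → . / E D], [L → . a y n], [L → / . E D] }  — shift
  I2: { [E' → E .] }  — accept
  I3: { [E → L .] }  — reduce
  I4: { [L → a . y n] }  — shift
  I5: { [E → n .] }  — reduce
  I6: { [E → y . /] }  — shift
  I7: { [E → y / .] }  — reduce
  I8: { [L → a y . n] }  — shift
  I9: { [L → a y n .] }  — reduce
  I10: { [D → . D E], [D → . L C], [L → . / E D], [L → . a y n], [L → / E . D] }  — shift
  I11: { [D → D . E], [E → . L], [E → . n], [E → . y /], [L → . / E D], [L → . a y n], [L → / E D .] }  — shift, reduce
  I12: { [C → . * * n], [C → . D], [D → . D E], [D → . L C], [D → L . C], [L → . / E D], [L → . a y n] }  — shift
  I13: { [C → * . * n] }  — shift
  I14: { [D → L C .] }  — reduce
  I15: { [C → D .], [D → D . E], [E → . L], [E → . n], [E → . y /], [L → . / E D], [L → . a y n] }  — shift, reduce
  I16: { [D → D E .] }  — reduce
  I17: { [C → * * . n] }  — shift
  I18: { [C → * * n .] }  — reduce

No state contains more than one complete item.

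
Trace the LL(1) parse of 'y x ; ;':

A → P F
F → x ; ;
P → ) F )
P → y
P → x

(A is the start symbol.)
Stack is shown with the top on the left.

Stack    Input      Action
--------------------------
A $      y x ; ; $  output A → P F
P F $    y x ; ; $  output P → y
y F $    y x ; ; $  match 'y'
F $      x ; ; $    output F → x ; ;
x ; ; $  x ; ; $    match 'x'
; ; $    ; ; $      match ';'
; $      ; $        match ';'
$        $          accept

The string is accepted.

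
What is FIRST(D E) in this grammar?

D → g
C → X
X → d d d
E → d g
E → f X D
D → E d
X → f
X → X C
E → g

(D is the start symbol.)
{ 'd', 'f', 'g' }

FIRST sets of the non-terminals involved (from the grammar, by fixed-point iteration):
  FIRST(D) = { 'd', 'f', 'g' }

To compute FIRST(D E), process the symbols left to right:
Symbol D is a non-terminal. Add FIRST(D) \ {ε} = { 'd', 'f', 'g' }
D is not nullable (ε ∉ FIRST(D)), so stop here.
FIRST(D E) = { 'd', 'f', 'g' }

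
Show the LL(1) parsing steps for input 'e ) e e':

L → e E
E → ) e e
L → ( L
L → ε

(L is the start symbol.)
LL(1) parsing maintains a stack (initially the start symbol over $) and the input. At each step: if the stack top is a terminal, match it against the current input token; if it is a non-terminal N, replace it with the RHS of M[N, lookahead] (the unique production whose predict set contains the lookahead).

Stack is shown with the top on the left.

Stack    Input      Action
--------------------------
L $      e ) e e $  output L → e E
e E $    e ) e e $  match 'e'
E $      ) e e $    output E → ) e e
) e e $  ) e e $    match ')'
e e $    e e $      match 'e'
e $      e $        match 'e'
$        $          accept

The string is accepted.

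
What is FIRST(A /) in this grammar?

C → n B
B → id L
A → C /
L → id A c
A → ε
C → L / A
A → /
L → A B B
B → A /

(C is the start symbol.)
{ '/', 'id', 'n' }

FIRST sets of the non-terminals involved (from the grammar, by fixed-point iteration):
  FIRST(A) = { '/', 'id', 'n', ε }

To compute FIRST(A /), process the symbols left to right:
Symbol A is a non-terminal. Add FIRST(A) \ {ε} = { '/', 'id', 'n' }
A is nullable (ε ∈ FIRST(A)), continue to the next symbol.
Symbol / is a terminal. Add '/' and stop.
FIRST(A /) = { '/', 'id', 'n' }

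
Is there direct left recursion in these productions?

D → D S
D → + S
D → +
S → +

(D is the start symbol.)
D → D S: LEFT RECURSIVE (starts with D)
D → + S: starts with '+'
D → +: starts with '+'
S → +: starts with '+'

The grammar has direct left recursion on: D.

Answer: Yes, D is left-recursive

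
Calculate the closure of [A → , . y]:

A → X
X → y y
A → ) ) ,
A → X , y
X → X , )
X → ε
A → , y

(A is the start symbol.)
To compute CLOSURE, for each item [A → α.Bβ] where B is a non-terminal, add [B → .γ] for all productions B → γ; repeat for the newly added items until nothing changes.

Start with: [A → , . y]
The dot precedes the terminal y, so nothing is added.

CLOSURE = { [A → , . y] }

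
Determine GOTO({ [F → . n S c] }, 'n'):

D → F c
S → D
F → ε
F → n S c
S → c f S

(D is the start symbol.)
{ [D → . F c], [F → . n S c], [F → .], [F → n . S c], [S → . D], [S → . c f S] }

GOTO(I, 'n') = CLOSURE({ [A → αX.β] : [A → α.Xβ] ∈ I, X = 'n' })

Items with dot before 'n', with the dot advanced:
  [F → . n S c] → [F → n . S c]
Closure of the advanced items:
  [F → n . S c] has the dot before S: add [S → . D], [S → . c f S]
  [S → . D] has the dot before D: add [D → . F c]
  [D → . F c] has the dot before F: add [F → .], [F → . n S c]

GOTO = { [D → . F c], [F → . n S c], [F → .], [F → n . S c], [S → . D], [S → . c f S] }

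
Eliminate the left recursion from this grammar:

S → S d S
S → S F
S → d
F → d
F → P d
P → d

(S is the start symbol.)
S → d S'
S' → d S S'
S' → F S'
S' → ε
F → d
F → P d
P → d

S is directly left-recursive. The standard transformation for
  A → A α₁ | ... | A α_m | β₁ | ... | β_n
is
  A  → β₁ A' | ... | β_n A'
  A' → α₁ A' | ... | α_m A' | ε

S → d becomes S → d S'
S → S d S becomes S' → d S S'
S → S F becomes S' → F S'
Add S' → ε

Productions for other non-terminals are unchanged:
  F → d
  F → P d
  P → d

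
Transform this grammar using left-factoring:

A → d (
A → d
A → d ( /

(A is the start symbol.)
Left-factoring transforms A → αβ₁ | αβ₂ into A → αA' and A' → β₁ | β₂
(α is the longest common prefix among the alternatives). Repeat until
no nonterminal has two alternatives with a common prefix.

Round 1: A has alternatives sharing prefix 'd'. Introduce A': A → d A'
  Add: A' → (
  Add: A' → ε
  Add: A' → ( /

Round 2: A' has alternatives sharing prefix '('. Introduce A'': A' → ( A''
  Add: A'' → ε
  Add: A'' → /

No remaining common prefixes — done.

Resulting grammar:
A → d A'
A' → ( A''
A'' → ε
A'' → /
A' → ε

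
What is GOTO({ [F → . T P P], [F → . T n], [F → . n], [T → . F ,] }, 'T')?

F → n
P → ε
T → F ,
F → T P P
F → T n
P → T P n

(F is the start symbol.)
GOTO(I, 'T') = CLOSURE({ [A → αX.β] : [A → α.Xβ] ∈ I, X = 'T' })

Items with dot before 'T', with the dot advanced:
  [F → . T P P] → [F → T . P P]
  [F → . T n] → [F → T . n]
Closure of the advanced items:
  [F → T . P P] has the dot before P: add [P → .], [P → . T P n]
  [P → . T P n] has the dot before T: add [T → . F ,]
  [T → . F ,] has the dot before F: add [F → . n], [F → . T P P], [F → . T n]

GOTO = { [F → . T P P], [F → . T n], [F → . n], [F → T . P P], [F → T . n], [P → . T P n], [P → .], [T → . F ,] }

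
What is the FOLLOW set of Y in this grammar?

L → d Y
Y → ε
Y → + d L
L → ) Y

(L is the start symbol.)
{ $ }

To compute FOLLOW(Y), find every occurrence of Y on a right-hand side N → α Y β: add FIRST(β) \ {ε}, and if β is empty or nullable also add FOLLOW(N). Iterate to a fixed point.

In L → d Y: Y is at the end, add FOLLOW(L)
In L → ) Y: Y is at the end, add FOLLOW(L)

The FOLLOW sets referred to above (computed the same way, to a fixed point):
  FOLLOW(L) = { $ }

Taking the union: FOLLOW(Y) = { $ }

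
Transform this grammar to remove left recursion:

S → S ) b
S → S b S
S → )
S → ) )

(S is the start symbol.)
S is directly left-recursive. The standard transformation for
  A → A α₁ | ... | A α_m | β₁ | ... | β_n
is
  A  → β₁ A' | ... | β_n A'
  A' → α₁ A' | ... | α_m A' | ε

S → ) becomes S → ) S'
S → ) ) becomes S → ) ) S'
S → S ) b becomes S' → ) b S'
S → S b S becomes S' → b S S'
Add S' → ε

Resulting grammar:
S → ) S'
S → ) ) S'
S' → ) b S'
S' → b S S'
S' → ε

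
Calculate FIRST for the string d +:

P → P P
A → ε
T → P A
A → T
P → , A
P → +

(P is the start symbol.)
To compute FIRST(d +), process the symbols left to right:
Symbol d is a terminal. Add 'd' and stop.
FIRST(d +) = { 'd' }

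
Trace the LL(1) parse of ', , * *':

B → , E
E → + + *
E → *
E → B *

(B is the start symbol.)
LL(1) parsing maintains a stack (initially the start symbol over $) and the input. At each step: if the stack top is a terminal, match it against the current input token; if it is a non-terminal N, replace it with the RHS of M[N, lookahead] (the unique production whose predict set contains the lookahead).

Stack is shown with the top on the left.

Stack    Input      Action
--------------------------
B $      , , * * $  output B → , E
, E $    , , * * $  match ','
E $      , * * $    output E → B *
B * $    , * * $    output B → , E
, E * $  , * * $    match ','
E * $    * * $      output E → *
* * $    * * $      match '*'
* $      * $        match '*'
$        $          accept

The string is accepted.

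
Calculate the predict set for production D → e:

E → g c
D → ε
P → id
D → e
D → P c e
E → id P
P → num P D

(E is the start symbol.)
{ 'e' }

PREDICT(D → e) = (FIRST(RHS) \ {ε}) ∪ (FOLLOW(D) if ε ∈ FIRST(RHS), i.e. RHS ⇒* ε)
FIRST(e) = { 'e' }
ε ∉ FIRST(e), so FOLLOW(D) is not added.
PREDICT(D → e) = { 'e' }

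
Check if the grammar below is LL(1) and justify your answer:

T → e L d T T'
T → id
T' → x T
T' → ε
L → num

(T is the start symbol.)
No. Predict set conflict for T': { 'x' }

A grammar is LL(1) if for each non-terminal N with multiple productions, the predict sets of those productions are pairwise disjoint, where PREDICT(N → α) = (FIRST(α) \ {ε}) ∪ (FOLLOW(N) if α ⇒* ε).

Relevant sets:
  FOLLOW(T') = { $, 'x' }

For T:
  PREDICT(T → e L d T T') = { 'e' }
  PREDICT(T → id) = { 'id' }
For T':
  PREDICT(T' → x T) = { 'x' }
  PREDICT(T' → ε) = { $, 'x' }
L has a single production, so nothing to check there.

Conflict found: Predict set conflict for T': { 'x' }
The grammar is NOT LL(1).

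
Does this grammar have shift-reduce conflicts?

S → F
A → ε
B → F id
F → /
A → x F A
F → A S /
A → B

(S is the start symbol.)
Yes — I0: [A → .] vs [A → . x F A]; I2: [A → .] vs [A → . x F A]; I4: [S → F .] vs [B → F . id]; I6: [A → .] vs [A → . x F A]; I7: [A → .] vs [A → . x F A]; I8: [A → .] vs [A → . x F A]

A shift-reduce conflict occurs when an LR(0) state has both:
  - a complete (reduce) item [A → α .] (dot at the end), and
  - a shift item [B → β . c γ] (dot before a terminal).

Augment with S' → S and build the canonical LR(0) collection (I0 = CLOSURE({[S' → . S]}), then GOTO on every symbol after a dot until no new states appear). It has 13 states:
  I0: { [A → . B], [A → . x F A], [A → .], [B → . F id], [F → . /], [F → . A S /], [S → . F], [S' → . S] }  — shift, reduce
  I1: { [F → / .] }  — reduce
  I2: { [A → . B], [A → . x F A], [A → .], [B → . F id], [F → . /], [F → . A S /], [F → A . S /], [S → . F] }  — shift, reduce
  I3: { [A → B .] }  — reduce
  I4: { [B → F . id], [S → F .] }  — shift, reduce
  I5: { [S' → S .] }  — accept
  I6: { [A → . B], [A → . x F A], [A → .], [A → x . F A], [B → . F id], [F → . /], [F → . A S /] }  — shift, reduce
  I7: { [A → . B], [A → . x F A], [A → .], [A → x F . A], [B → . F id], [B → F . id], [F → . /], [F → . A S /] }  — shift, reduce
  I8: { [A → . B], [A → . x F A], [A → .], [A → x F A .], [B → . F id], [F → . /], [F → . A S /], [F → A . S /], [S → . F] }  — shift, 2 reduces
  I9: { [B → F . id] }  — shift
  I10: { [B → F id .] }  — reduce
  I11: { [F → A S . /] }  — shift
  I12: { [F → A S / .] }  — reduce

I0 contains reduce item [A → .] and shift items [A → . x F A], [F → . /] — shift-reduce conflict.
I2 contains reduce item [A → .] and shift items [A → . x F A], [F → . /] — shift-reduce conflict.
I4 contains reduce item [S → F .] and shift item [B → F . id] — shift-reduce conflict.
I6 contains reduce item [A → .] and shift items [A → . x F A], [F → . /] — shift-reduce conflict.
I7 contains reduce item [A → .] and shift items [A → . x F A], [B → F . id], [F → . /] — shift-reduce conflict.
I8 contains reduce items [A → .], [A → x F A .] and shift items [A → . x F A], [F → . /] — shift-reduce conflict.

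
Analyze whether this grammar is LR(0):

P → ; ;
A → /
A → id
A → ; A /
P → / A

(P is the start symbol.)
A grammar is LR(0) if no state in the canonical LR(0) collection has:
  - both a shift item (dot before a terminal) and a complete item (shift-reduce conflict), or
  - two or more complete items (reduce-reduce conflict; the accept item [P' → P .] counts as a complete item here).

Augment with P' → P and build the canonical LR(0) collection (I0 = CLOSURE({[P' → . P]}), then GOTO on every symbol after a dot until no new states appear). It has 11 states:
  I0: { [P → . / A], [P → . ; ;], [P' → . P] }  — shift
  I1: { [A → . /], [A → . ; A /], [A → . id], [P → / . A] }  — shift
  I2: { [P → ; . ;] }  — shift
  I3: { [P' → P .] }  — accept
  I4: { [P → ; ; .] }  — reduce
  I5: { [A → / .] }  — reduce
  I6: { [A → . /], [A → . ; A /], [A → . id], [A → ; . A /] }  — shift
  I7: { [P → / A .] }  — reduce
  I8: { [A → id .] }  — reduce
  I9: { [A → ; A . /] }  — shift
  I10: { [A → ; A / .] }  — reduce

Every state is either a pure shift/goto state or contains exactly one complete item and nothing to shift — no conflicts. The grammar is LR(0).

Answer: Yes, the grammar is LR(0)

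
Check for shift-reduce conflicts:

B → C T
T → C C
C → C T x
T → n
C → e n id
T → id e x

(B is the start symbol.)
A shift-reduce conflict occurs when an LR(0) state has both:
  - a complete (reduce) item [A → α .] (dot at the end), and
  - a shift item [B → β . c γ] (dot before a terminal).

Augment with B' → B and build the canonical LR(0) collection (I0 = CLOSURE({[B' → . B]}), then GOTO on every symbol after a dot until no new states appear). It has 15 states:
  I0: { [B → . C T], [B' → . B], [C → . C T x], [C → . e n id] }  — shift
  I1: { [B' → B .] }  — accept
  I2: { [B → C . T], [C → . C T x], [C → . e n id], [C → C . T x], [T → . C C], [T → . id e x], [T → . n] }  — shift
  I3: { [C → e . n id] }  — shift
  I4: { [C → e n . id] }  — shift
  I5: { [C → e n id .] }  — reduce
  I6: { [C → . C T x], [C → . e n id], [C → C . T x], [T → . C C], [T → . id e x], [T → . n], [T → C . C] }  — shift
  I7: { [B → C T .], [C → C T . x] }  — shift, reduce
  I8: { [T → id . e x] }  — shift
  I9: { [T → n .] }  — reduce
  I10: { [T → id e . x] }  — shift
  I11: { [T → id e x .] }  — reduce
  I12: { [C → C T x .] }  — reduce
  I13: { [C → . C T x], [C → . e n id], [C → C . T x], [T → . C C], [T → . id e x], [T → . n], [T → C . C], [T → C C .] }  — shift, reduce
  I14: { [C → C T . x] }  — shift

I7 contains reduce item [B → C T .] and shift item [C → C T . x] — shift-reduce conflict.
I13 contains reduce item [T → C C .] and shift items [C → . e n id], [T → . id e x], [T → . n] — shift-reduce conflict.

Answer: Yes — I7: [B → C T .] vs [C → C T . x]; I13: [T → C C .] vs [C → . e n id]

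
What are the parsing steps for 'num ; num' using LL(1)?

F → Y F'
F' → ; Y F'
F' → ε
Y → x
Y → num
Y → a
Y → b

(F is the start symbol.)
LL(1) parsing maintains a stack (initially the start symbol over $) and the input. At each step: if the stack top is a terminal, match it against the current input token; if it is a non-terminal N, replace it with the RHS of M[N, lookahead] (the unique production whose predict set contains the lookahead).

Stack is shown with the top on the left.

Stack     Input        Action
-----------------------------
F $       num ; num $  output F → Y F'
Y F' $    num ; num $  output Y → num
num F' $  num ; num $  match 'num'
F' $      ; num $      output F' → ; Y F'
; Y F' $  ; num $      match ';'
Y F' $    num $        output Y → num
num F' $  num $        match 'num'
F' $      $            output F' → ε
$         $            accept

The string is accepted.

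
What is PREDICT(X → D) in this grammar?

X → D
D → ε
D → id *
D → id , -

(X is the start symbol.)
PREDICT(X → D) = (FIRST(RHS) \ {ε}) ∪ (FOLLOW(X) if ε ∈ FIRST(RHS), i.e. RHS ⇒* ε)
FIRST(D) = { 'id', ε }
FIRST(D) = { 'id', ε }
ε ∈ FIRST(D) (the right-hand side is nullable), so add FOLLOW(X) = { $ }
PREDICT(X → D) = { $, 'id' }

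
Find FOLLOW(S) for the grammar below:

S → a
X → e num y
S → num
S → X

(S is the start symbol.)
{ $ }

S is the start symbol, so $ ∈ FOLLOW(S).
S does not occur on any right-hand side.

Taking the union: FOLLOW(S) = { $ }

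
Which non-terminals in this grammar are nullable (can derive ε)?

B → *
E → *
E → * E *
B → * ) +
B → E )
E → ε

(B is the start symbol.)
A non-terminal is nullable if it can derive ε (the empty string): either it has an ε-production, or it has a production whose right-hand side consists entirely of nullable non-terminals.

ε-productions: E → ε
So E is immediately nullable.
No further non-terminal can be added: every production for the remaining non-terminals contains a terminal or a non-nullable non-terminal.
Nullable = { 'E' }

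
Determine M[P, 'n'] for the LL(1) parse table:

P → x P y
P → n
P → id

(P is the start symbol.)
P → n

To find M[P, 'n'], we find productions for P where 'n' is in the predict set (PREDICT(N → α) = (FIRST(α) \ {ε}) ∪ (FOLLOW(N) if α ⇒* ε)).

P → x P y: PREDICT = { 'x' }
P → n: PREDICT = { 'n' }
  'n' is in predict set, so this production goes in M[P, 'n']
P → id: PREDICT = { 'id' }

M[P, 'n'] = P → n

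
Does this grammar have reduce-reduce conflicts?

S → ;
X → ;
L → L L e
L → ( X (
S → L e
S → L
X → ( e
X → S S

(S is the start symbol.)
A reduce-reduce conflict occurs when an LR(0) state has two complete items [A → α .] and [B → β .] — both call for a reduction, and with no lookahead the parser cannot choose between them.

Augment with S' → S and build the canonical LR(0) collection (I0 = CLOSURE({[S' → . S]}), then GOTO on every symbol after a dot until no new states appear). It has 15 states:
  I0: { [L → . ( X (], [L → . L L e], [S → . ;], [S → . L e], [S → . L], [S' → . S] }  — shift
  I1: { [L → ( . X (], [L → . ( X (], [L → . L L e], [S → . ;], [S → . L e], [S → . L], [X → . ( e], [X → . ;], [X → . S S] }  — shift
  I2: { [S → ; .] }  — reduce
  I3: { [L → . ( X (], [L → . L L e], [L → L . L e], [S → L . e], [S → L .] }  — shift, reduce
  I4: { [S' → S .] }  — accept
  I5: { [L → . ( X (], [L → . L L e], [L → L . L e], [L → L L . e] }  — shift
  I6: { [S → L e .] }  — reduce
  I7: { [L → L L e .] }  — reduce
  I8: { [L → ( . X (], [L → . ( X (], [L → . L L e], [S → . ;], [S → . L e], [S → . L], [X → ( . e], [X → . ( e], [X → . ;], [X → . S S] }  — shift
  I9: { [S → ; .], [X → ; .] }  — 2 reduces
  I10: { [L → . ( X (], [L → . L L e], [S → . ;], [S → . L e], [S → . L], [X → S . S] }  — shift
  I11: { [L → ( X . (] }  — shift
  I12: { [L → ( X ( .] }  — reduce
  I13: { [X → S S .] }  — reduce
  I14: { [X → ( e .] }  — reduce

I9 contains complete items [S → ; .], [X → ; .] — reduce-reduce conflict.

Answer: Yes — I9: [S → ; .] vs [X → ; .]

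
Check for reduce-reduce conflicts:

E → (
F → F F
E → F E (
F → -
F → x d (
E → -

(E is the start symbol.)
Yes — I2: [E → - .] vs [F → - .]

A reduce-reduce conflict occurs when an LR(0) state has two complete items [A → α .] and [B → β .] — both call for a reduction, and with no lookahead the parser cannot choose between them.

Augment with E' → E and build the canonical LR(0) collection (I0 = CLOSURE({[E' → . E]}), then GOTO on every symbol after a dot until no new states appear). It has 11 states:
  I0: { [E → . (], [E → . -], [E → . F E (], [E' → . E], [F → . -], [F → . F F], [F → . x d (] }  — shift
  I1: { [E → ( .] }  — reduce
  I2: { [E → - .], [F → - .] }  — 2 reduces
  I3: { [E' → E .] }  — accept
  I4: { [E → . (], [E → . -], [E → . F E (], [E → F . E (], [F → . -], [F → . F F], [F → . x d (], [F → F . F] }  — shift
  I5: { [F → x . d (] }  — shift
  I6: { [F → x d . (] }  — shift
  I7: { [F → x d ( .] }  — reduce
  I8: { [E → F E . (] }  — shift
  I9: { [E → . (], [E → . -], [E → . F E (], [E → F . E (], [F → . -], [F → . F F], [F → . x d (], [F → F . F], [F → F F .] }  — shift, reduce
  I10: { [E → F E ( .] }  — reduce

I2 contains complete items [E → - .], [F → - .] — reduce-reduce conflict.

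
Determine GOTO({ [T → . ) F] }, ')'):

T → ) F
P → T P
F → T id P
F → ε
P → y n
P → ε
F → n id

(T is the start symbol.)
GOTO(I, ')') = CLOSURE({ [A → αX.β] : [A → α.Xβ] ∈ I, X = ')' })

Items with dot before ')', with the dot advanced:
  [T → . ) F] → [T → ) . F]
Closure of the advanced items:
  [T → ) . F] has the dot before F: add [F → . T id P], [F → .], [F → . n id]
  [F → . T id P] has the dot before T: add [T → . ) F]

GOTO = { [F → . T id P], [F → . n id], [F → .], [T → ) . F], [T → . ) F] }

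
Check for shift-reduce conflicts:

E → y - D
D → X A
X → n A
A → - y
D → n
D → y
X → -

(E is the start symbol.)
A shift-reduce conflict occurs when an LR(0) state has both:
  - a complete (reduce) item [A → α .] (dot at the end), and
  - a shift item [B → β . c γ] (dot before a terminal).

Augment with E' → E and build the canonical LR(0) collection (I0 = CLOSURE({[E' → . E]}), then GOTO on every symbol after a dot until no new states appear). It has 13 states:
  I0: { [E → . y - D], [E' → . E] }  — shift
  I1: { [E' → E .] }  — accept
  I2: { [E → y . - D] }  — shift
  I3: { [D → . X A], [D → . n], [D → . y], [E → y - . D], [X → . -], [X → . n A] }  — shift
  I4: { [X → - .] }  — reduce
  I5: { [E → y - D .] }  — reduce
  I6: { [A → . - y], [D → X . A] }  — shift
  I7: { [A → . - y], [D → n .], [X → n . A] }  — shift, reduce
  I8: { [D → y .] }  — reduce
  I9: { [A → - . y] }  — shift
  I10: { [X → n A .] }  — reduce
  I11: { [A → - y .] }  — reduce
  I12: { [D → X A .] }  — reduce

I7 contains reduce item [D → n .] and shift item [A → . - y] — shift-reduce conflict.

Answer: Yes — I7: [D → n .] vs [A → . - y]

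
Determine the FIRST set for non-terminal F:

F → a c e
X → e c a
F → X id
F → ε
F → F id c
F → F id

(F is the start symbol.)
{ 'a', 'e', 'id', ε }

To compute FIRST(F), examine every production with F on the left-hand side, reading each right-hand side left to right until a non-nullable symbol is reached.

FIRST sets of the other non-terminals involved (by the same procedure, iterated to a fixed point):
  FIRST(X) = { 'e' }

From F → a c e:
  - a is a terminal: add 'a' and stop
From F → X id:
  - X is a non-terminal: add FIRST(X) \ {ε} = { 'e' }
    X is not nullable, so stop
From F → ε:
  - ε-production, so ε ∈ FIRST(F)
From F → F id c:
  - F is the symbol being defined: contributes nothing new
    F is nullable, so continue to the next symbol
  - id is a terminal: add 'id' and stop
From F → F id:
  - F is the symbol being defined: contributes nothing new
    F is nullable, so continue to the next symbol
  - id is a terminal: add 'id' and stop

Collecting: FIRST(F) = { 'a', 'e', 'id', ε }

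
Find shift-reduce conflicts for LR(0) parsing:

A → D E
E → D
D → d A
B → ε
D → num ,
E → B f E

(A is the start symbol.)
Yes — I2: [B → .] vs [D → . d A]; I10: [B → .] vs [D → . d A]

Augment with A' → A and build the canonical LR(0) collection (I0 = CLOSURE({[A' → . A]}), then GOTO on every symbol after a dot until no new states appear). It has 12 states:
  I0: { [A → . D E], [A' → . A], [D → . d A], [D → . num ,] }  — shift
  I1: { [A' → A .] }  — accept
  I2: { [A → D . E], [B → .], [D → . d A], [D → . num ,], [E → . B f E], [E → . D] }  — shift, reduce
  I3: { [A → . D E], [D → . d A], [D → . num ,], [D → d . A] }  — shift
  I4: { [D → num . ,] }  — shift
  I5: { [D → num , .] }  — reduce
  I6: { [D → d A .] }  — reduce
  I7: { [E → B . f E] }  — shift
  I8: { [E → D .] }  — reduce
  I9: { [A → D E .] }  — reduce
  I10: { [B → .], [D → . d A], [D → . num ,], [E → . B f E], [E → . D], [E → B f . E] }  — shift, reduce
  I11: { [E → B f E .] }  — reduce

I2 contains reduce item [B → .] and shift items [D → . d A], [D → . num ,] — shift-reduce conflict.
I10 contains reduce item [B → .] and shift items [D → . d A], [D → . num ,] — shift-reduce conflict.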